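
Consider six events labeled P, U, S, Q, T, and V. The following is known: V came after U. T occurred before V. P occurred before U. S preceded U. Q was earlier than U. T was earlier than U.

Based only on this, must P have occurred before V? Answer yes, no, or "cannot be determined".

Chain the constraints: P → U → V. Each link is directly stated, so P comes before V.

yes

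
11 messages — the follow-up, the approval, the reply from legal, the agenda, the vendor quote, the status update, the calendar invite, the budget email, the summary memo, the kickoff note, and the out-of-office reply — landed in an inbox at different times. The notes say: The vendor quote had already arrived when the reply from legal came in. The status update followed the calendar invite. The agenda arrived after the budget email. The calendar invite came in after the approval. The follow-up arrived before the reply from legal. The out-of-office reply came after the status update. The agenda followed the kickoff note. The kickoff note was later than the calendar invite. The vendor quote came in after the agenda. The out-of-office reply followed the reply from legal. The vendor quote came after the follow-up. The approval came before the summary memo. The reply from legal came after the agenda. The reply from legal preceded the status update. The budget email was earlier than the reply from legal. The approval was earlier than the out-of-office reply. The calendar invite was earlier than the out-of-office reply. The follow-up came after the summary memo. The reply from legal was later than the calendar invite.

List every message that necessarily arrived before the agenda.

Directly stated before the agenda: the budget email and the kickoff note.
The approval reaches the agenda via the approval → the calendar invite → the kickoff note → the agenda.
The calendar invite reaches the agenda via the calendar invite → the kickoff note → the agenda.
No chain forces the vendor quote (or any of the others) ahead of the agenda.

the approval, the budget email, the calendar invite, the kickoff note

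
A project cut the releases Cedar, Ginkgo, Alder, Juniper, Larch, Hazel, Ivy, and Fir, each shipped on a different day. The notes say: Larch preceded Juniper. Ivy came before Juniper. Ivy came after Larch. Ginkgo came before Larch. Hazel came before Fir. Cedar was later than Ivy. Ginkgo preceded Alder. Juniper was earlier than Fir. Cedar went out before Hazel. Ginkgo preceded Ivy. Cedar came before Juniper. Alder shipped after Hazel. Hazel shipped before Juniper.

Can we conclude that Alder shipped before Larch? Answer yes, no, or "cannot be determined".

no

Tracing the constraints gives Larch → Ivy → Cedar → Hazel → Alder, so Larch must come before Alder.
That means Alder cannot be before Larch.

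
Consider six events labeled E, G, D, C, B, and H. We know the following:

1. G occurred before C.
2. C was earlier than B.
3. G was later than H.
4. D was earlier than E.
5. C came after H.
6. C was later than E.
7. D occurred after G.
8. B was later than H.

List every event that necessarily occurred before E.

D, G, H

Directly stated before E: D.
G reaches E via G → D → E.
H reaches E via H → G → D → E.
No chain forces C (or any of the others) ahead of E.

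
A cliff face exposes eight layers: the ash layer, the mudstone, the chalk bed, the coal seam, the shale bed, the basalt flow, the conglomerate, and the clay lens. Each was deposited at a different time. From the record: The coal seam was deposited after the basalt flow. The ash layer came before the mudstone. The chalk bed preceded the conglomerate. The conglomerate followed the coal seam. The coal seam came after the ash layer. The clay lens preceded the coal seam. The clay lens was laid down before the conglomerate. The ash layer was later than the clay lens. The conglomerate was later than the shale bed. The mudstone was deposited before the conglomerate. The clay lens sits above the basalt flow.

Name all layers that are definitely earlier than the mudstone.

Directly stated before the mudstone: the ash layer.
The basalt flow reaches the mudstone via the basalt flow → the clay lens → the ash layer → the mudstone.
The clay lens reaches the mudstone via the clay lens → the ash layer → the mudstone.

the ash layer, the basalt flow, the clay lens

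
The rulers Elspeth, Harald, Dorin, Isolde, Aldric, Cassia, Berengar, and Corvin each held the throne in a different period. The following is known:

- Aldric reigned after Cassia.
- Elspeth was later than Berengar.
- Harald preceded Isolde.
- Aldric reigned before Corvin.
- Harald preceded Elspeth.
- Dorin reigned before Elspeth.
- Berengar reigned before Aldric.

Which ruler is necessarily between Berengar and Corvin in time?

Aldric

Tracing the constraints gives Berengar → Aldric → Corvin, so Aldric sits after Berengar and before Corvin.
No other ruler is forced both after Berengar and before Corvin.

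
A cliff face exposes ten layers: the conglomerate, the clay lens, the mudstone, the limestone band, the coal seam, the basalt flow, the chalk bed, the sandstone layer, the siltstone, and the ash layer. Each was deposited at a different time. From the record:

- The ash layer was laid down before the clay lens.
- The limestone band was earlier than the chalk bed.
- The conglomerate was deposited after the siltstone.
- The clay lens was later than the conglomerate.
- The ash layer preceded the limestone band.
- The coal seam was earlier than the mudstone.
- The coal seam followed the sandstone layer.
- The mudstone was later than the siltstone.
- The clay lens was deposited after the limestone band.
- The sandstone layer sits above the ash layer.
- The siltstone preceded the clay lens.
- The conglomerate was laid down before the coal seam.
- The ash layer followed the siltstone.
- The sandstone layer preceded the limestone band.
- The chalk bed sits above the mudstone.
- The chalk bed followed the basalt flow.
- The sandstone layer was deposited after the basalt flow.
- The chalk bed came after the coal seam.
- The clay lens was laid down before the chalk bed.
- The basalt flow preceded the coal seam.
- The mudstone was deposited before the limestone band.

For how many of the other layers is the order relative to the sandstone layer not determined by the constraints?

Forced before the sandstone layer: the ash layer, the basalt flow, and the siltstone; forced after the sandstone layer: the chalk bed, the clay lens, the coal seam, the limestone band, and the mudstone.
That leaves the conglomerate with no forced order relative to the sandstone layer — 1.

1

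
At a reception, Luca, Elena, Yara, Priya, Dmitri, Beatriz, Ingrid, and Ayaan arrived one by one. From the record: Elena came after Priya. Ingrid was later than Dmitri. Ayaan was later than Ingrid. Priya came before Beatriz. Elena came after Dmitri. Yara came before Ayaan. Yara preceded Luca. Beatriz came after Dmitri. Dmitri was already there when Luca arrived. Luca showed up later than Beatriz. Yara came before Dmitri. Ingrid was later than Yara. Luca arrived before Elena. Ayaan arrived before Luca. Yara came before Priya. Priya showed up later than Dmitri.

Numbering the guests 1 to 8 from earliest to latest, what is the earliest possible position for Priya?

Dmitri and Yara must both come before Priya — 2 forced predecessors.
Nothing else is forced ahead of Priya, so their earliest slot is position 2 + 1 = 3.

3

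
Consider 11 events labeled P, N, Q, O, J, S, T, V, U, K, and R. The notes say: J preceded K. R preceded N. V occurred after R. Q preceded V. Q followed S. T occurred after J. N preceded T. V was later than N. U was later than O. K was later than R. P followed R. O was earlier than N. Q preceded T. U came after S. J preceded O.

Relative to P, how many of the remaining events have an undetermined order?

9

Forced before P: R.
That leaves J, K, N, O, Q, S, T, U, and V with no forced order relative to P — 9.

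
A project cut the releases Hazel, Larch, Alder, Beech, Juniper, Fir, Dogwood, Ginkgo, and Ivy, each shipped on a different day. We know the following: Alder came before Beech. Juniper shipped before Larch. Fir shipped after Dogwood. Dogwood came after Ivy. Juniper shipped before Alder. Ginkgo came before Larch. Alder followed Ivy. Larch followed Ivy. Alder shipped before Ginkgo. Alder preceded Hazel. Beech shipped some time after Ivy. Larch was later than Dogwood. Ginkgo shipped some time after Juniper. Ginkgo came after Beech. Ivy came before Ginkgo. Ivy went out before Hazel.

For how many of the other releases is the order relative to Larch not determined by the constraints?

2

Forced before Larch: Alder, Beech, Dogwood, Ginkgo, Ivy, and Juniper.
That leaves Fir and Hazel with no forced order relative to Larch — 2.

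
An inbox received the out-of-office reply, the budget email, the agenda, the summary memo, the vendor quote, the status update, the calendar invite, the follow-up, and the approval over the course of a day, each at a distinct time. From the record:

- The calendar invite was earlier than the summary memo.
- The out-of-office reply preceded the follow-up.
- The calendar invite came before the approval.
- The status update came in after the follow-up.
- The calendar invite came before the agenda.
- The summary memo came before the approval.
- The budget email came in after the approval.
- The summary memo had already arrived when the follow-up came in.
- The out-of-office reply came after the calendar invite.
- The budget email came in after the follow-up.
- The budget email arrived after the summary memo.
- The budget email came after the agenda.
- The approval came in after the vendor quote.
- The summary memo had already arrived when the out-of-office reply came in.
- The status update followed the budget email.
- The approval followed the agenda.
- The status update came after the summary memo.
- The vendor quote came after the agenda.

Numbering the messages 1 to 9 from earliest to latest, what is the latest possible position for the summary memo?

The summary memo must come before the approval, the budget email, the follow-up, the out-of-office reply, and the status update — 5 messages forced after it.
Everything else can be placed before the summary memo in some valid order, so the summary memo can sit as late as position 9 − 5 = 4.

4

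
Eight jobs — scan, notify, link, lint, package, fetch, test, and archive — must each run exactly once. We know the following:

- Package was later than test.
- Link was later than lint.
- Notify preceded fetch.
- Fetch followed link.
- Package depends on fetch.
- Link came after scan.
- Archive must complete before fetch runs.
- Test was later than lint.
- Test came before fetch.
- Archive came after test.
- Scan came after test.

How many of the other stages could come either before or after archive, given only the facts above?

Forced before archive: lint and test; forced after archive: fetch and package.
That leaves link, notify, and scan with no forced order relative to archive — 3.

3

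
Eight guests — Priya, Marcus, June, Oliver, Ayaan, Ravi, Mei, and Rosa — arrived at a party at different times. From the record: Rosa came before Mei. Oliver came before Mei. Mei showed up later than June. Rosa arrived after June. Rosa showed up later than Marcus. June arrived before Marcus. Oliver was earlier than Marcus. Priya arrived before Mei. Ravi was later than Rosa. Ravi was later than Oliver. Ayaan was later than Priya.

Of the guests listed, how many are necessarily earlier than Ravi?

Directly stated before Ravi: Oliver and Rosa.
June reaches Ravi via June → Rosa → Ravi.
Marcus reaches Ravi via Marcus → Rosa → Ravi.
That's June, Marcus, Oliver, and Rosa — 4 in all.

4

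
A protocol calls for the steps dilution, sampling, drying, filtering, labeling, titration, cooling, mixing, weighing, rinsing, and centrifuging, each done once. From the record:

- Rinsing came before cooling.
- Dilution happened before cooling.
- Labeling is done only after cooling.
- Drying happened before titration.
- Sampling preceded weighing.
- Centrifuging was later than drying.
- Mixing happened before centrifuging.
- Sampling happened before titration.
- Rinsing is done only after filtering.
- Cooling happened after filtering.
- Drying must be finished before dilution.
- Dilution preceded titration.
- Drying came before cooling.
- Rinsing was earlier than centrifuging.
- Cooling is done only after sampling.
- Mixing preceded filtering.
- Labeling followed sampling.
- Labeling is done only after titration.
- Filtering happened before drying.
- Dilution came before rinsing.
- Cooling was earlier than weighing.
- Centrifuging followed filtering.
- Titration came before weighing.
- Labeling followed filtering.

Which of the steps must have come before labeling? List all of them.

Directly stated before labeling: cooling, filtering, sampling, and titration.
Dilution reaches labeling via dilution → cooling → labeling.
Drying reaches labeling via drying → cooling → labeling.
Mixing reaches labeling via mixing → filtering → labeling.
Likewise rinsing reaches labeling by chaining the stated constraints.
No chain forces weighing (or any of the others) ahead of labeling.

cooling, dilution, drying, filtering, mixing, rinsing, sampling, titration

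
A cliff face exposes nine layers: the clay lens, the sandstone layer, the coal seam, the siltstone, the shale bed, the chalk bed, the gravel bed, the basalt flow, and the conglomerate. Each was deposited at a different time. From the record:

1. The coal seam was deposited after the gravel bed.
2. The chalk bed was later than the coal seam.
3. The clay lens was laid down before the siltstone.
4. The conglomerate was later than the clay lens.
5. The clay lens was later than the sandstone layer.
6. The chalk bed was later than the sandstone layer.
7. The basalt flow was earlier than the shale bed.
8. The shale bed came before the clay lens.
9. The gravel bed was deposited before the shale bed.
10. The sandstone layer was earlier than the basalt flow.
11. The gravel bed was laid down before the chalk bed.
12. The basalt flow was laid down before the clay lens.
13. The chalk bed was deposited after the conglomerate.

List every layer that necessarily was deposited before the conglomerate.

Directly stated before the conglomerate: the clay lens.
The basalt flow reaches the conglomerate via the basalt flow → the clay lens → the conglomerate.
The gravel bed reaches the conglomerate via the gravel bed → the shale bed → the clay lens → the conglomerate.
The sandstone layer reaches the conglomerate via the sandstone layer → the clay lens → the conglomerate.
Likewise the shale bed reaches the conglomerate by chaining the stated constraints.
No chain forces the siltstone (or any of the others) ahead of the conglomerate.

the basalt flow, the clay lens, the gravel bed, the sandstone layer, the shale bed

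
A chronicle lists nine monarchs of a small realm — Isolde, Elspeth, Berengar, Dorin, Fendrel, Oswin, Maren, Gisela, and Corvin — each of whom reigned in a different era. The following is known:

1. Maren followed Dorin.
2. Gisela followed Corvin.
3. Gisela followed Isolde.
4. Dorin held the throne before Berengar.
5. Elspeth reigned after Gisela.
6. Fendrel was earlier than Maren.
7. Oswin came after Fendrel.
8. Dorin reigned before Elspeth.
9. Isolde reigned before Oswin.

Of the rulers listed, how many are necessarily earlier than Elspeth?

4

Directly stated before Elspeth: Dorin and Gisela.
Corvin reaches Elspeth via Corvin → Gisela → Elspeth.
Isolde reaches Elspeth via Isolde → Gisela → Elspeth.
No chain forces Maren (or any of the others) ahead of Elspeth.
That's Corvin, Dorin, Gisela, and Isolde — 4 in all.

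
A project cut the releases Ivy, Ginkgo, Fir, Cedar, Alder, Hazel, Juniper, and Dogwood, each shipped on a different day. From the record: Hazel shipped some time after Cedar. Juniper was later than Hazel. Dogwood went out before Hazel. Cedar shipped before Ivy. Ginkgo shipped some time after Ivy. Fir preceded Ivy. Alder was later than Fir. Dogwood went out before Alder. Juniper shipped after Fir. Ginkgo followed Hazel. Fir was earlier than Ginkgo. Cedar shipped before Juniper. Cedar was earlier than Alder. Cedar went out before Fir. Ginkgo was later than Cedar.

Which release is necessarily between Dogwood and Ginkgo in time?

Tracing the constraints gives Dogwood → Hazel → Ginkgo, so Hazel sits after Dogwood and before Ginkgo.
No other release is forced both after Dogwood and before Ginkgo.

Hazel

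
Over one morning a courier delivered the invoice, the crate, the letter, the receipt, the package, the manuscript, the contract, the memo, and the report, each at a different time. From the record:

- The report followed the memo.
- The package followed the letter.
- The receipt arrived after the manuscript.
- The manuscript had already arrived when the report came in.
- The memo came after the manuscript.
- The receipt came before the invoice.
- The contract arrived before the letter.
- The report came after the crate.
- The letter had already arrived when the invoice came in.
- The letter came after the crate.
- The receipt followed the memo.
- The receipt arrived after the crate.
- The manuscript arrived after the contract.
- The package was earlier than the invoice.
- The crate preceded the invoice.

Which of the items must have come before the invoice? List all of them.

the contract, the crate, the letter, the manuscript, the memo, the package, the receipt

Directly stated before the invoice: the crate, the letter, the package, and the receipt.
The contract reaches the invoice via the contract → the letter → the invoice.
The manuscript reaches the invoice via the manuscript → the receipt → the invoice.
The memo reaches the invoice via the memo → the receipt → the invoice.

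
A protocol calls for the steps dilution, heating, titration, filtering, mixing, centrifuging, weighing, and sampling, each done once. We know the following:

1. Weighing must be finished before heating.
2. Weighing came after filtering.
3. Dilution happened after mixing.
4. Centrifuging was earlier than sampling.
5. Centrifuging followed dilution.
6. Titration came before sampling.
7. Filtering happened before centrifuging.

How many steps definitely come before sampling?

5

Directly stated before sampling: centrifuging and titration.
Dilution reaches sampling via dilution → centrifuging → sampling.
Filtering reaches sampling via filtering → centrifuging → sampling.
Mixing reaches sampling via mixing → dilution → centrifuging → sampling.
No chain forces heating (or any of the others) ahead of sampling.
That's centrifuging, dilution, filtering, mixing, and titration — 5 in all.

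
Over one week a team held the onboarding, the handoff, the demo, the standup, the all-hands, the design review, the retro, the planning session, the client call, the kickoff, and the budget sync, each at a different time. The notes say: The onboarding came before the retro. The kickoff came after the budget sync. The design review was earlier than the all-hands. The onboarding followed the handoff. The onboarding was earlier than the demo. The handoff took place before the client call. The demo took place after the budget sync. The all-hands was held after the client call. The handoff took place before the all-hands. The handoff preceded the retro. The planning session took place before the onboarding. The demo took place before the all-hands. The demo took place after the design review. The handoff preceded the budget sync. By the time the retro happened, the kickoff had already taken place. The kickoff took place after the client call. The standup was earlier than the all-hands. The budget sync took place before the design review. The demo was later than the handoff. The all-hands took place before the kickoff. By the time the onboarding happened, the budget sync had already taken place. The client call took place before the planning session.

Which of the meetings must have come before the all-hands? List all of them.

the budget sync, the client call, the demo, the design review, the handoff, the onboarding, the planning session, the standup

Directly stated before the all-hands: the client call, the demo, the design review, the handoff, and the standup.
The budget sync reaches the all-hands via the budget sync → the demo → the all-hands.
The onboarding reaches the all-hands via the onboarding → the demo → the all-hands.
The planning session reaches the all-hands via the planning session → the onboarding → the demo → the all-hands.
No chain forces the kickoff (or any of the others) ahead of the all-hands.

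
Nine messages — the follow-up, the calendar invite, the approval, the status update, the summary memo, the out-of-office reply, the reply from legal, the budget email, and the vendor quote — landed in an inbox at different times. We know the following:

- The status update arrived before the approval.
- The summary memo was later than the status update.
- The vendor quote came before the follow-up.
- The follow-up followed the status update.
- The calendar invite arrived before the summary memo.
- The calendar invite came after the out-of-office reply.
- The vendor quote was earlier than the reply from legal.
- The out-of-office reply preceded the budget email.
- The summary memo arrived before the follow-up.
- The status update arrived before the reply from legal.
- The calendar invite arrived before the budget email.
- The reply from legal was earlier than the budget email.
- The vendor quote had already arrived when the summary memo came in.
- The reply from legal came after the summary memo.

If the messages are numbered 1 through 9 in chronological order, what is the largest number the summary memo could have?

The summary memo must come before the budget email, the follow-up, and the reply from legal — 3 messages forced after it.
Everything else can be placed before the summary memo in some valid order, so the summary memo can sit as late as position 9 − 3 = 6.

6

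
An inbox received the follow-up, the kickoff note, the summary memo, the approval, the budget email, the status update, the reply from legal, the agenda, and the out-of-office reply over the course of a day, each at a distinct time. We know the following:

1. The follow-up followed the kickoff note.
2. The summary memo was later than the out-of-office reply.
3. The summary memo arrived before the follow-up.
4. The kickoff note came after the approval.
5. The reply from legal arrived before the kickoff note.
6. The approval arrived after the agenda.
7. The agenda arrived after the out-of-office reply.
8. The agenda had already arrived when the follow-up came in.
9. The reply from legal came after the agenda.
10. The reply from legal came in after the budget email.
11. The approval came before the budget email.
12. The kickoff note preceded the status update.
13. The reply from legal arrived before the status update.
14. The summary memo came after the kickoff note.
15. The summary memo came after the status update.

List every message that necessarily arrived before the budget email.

Directly stated before the budget email: the approval.
The agenda reaches the budget email via the agenda → the approval → the budget email.
The out-of-office reply reaches the budget email via the out-of-office reply → the agenda → the approval → the budget email.
No chain forces the summary memo (or any of the others) ahead of the budget email.

the agenda, the approval, the out-of-office reply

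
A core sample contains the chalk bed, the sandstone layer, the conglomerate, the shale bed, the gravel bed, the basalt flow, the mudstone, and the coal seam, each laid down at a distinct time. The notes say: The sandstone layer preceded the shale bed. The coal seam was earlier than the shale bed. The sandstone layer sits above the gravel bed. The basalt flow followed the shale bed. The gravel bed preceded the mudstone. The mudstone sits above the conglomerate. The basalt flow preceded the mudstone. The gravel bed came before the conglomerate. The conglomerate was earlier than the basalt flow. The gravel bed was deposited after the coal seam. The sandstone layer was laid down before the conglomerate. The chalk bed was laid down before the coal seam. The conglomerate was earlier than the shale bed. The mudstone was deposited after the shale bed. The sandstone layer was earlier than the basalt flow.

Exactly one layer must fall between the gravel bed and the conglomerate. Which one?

the sandstone layer

Tracing the constraints gives the gravel bed → the sandstone layer → the conglomerate, so the sandstone layer sits after the gravel bed and before the conglomerate.
No other layer is forced both after the gravel bed and before the conglomerate.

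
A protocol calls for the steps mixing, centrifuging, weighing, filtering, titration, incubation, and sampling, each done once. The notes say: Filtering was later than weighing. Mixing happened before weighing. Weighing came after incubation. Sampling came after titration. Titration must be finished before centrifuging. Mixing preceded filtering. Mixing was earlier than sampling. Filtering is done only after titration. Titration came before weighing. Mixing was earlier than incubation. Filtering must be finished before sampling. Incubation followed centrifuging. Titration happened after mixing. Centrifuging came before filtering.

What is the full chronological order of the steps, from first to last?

mixing, titration, centrifuging, incubation, weighing, filtering, sampling

The constraints fix every adjacent pair, so only one ordering works:
mixing → titration → centrifuging → incubation → weighing → filtering → sampling.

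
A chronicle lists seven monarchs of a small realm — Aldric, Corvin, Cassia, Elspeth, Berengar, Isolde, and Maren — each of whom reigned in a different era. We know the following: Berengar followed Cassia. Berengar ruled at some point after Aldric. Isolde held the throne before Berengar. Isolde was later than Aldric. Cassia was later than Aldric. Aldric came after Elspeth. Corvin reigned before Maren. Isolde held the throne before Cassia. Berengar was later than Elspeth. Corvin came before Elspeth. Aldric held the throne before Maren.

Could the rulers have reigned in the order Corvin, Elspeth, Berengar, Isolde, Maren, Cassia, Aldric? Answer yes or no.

The constraints require Aldric before Berengar, but in the proposed sequence Berengar appears ahead of Aldric. That one violation is enough.

no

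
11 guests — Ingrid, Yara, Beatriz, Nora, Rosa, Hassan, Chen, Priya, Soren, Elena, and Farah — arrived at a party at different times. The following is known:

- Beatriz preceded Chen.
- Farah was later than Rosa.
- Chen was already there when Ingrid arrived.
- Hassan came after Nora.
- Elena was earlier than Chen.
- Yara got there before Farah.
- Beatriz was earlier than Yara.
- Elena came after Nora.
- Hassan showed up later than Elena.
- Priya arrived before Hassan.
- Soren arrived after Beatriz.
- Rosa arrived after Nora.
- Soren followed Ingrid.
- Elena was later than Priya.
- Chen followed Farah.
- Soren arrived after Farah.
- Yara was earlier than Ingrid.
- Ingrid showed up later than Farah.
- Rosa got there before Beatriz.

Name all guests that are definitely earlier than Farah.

Directly stated before Farah: Rosa and Yara.
Beatriz reaches Farah via Beatriz → Yara → Farah.
Nora reaches Farah via Nora → Rosa → Farah.
No chain forces Ingrid (or any of the others) ahead of Farah.

Beatriz, Nora, Rosa, Yara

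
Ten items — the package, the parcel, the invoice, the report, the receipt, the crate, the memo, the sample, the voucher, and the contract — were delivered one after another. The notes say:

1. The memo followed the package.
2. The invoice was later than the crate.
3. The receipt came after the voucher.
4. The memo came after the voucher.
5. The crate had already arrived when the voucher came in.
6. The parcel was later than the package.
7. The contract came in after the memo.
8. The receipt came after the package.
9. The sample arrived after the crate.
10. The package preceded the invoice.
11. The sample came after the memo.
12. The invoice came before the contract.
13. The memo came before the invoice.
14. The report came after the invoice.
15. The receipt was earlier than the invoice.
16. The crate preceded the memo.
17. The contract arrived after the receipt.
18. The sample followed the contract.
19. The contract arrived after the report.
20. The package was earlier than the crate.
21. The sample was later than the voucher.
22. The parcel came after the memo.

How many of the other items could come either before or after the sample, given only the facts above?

Forced before the sample: the contract, the crate, the invoice, the memo, the package, the receipt, the report, and the voucher.
That leaves the parcel with no forced order relative to the sample — 1.

1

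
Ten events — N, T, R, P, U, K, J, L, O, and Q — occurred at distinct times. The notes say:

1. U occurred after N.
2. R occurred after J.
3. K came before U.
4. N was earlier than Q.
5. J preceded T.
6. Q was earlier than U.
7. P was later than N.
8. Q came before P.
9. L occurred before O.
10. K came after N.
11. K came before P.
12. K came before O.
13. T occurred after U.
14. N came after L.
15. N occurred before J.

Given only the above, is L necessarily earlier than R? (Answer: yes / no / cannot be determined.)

yes

Chain the constraints: L → N → J → R. Each link is directly stated, so L comes before R.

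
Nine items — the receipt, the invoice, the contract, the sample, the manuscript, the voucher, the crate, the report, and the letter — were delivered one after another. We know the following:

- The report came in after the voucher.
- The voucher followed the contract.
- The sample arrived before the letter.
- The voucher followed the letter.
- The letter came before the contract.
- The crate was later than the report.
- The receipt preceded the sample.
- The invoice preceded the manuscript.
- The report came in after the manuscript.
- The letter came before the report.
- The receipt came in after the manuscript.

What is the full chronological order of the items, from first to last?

the invoice, the manuscript, the receipt, the sample, the letter, the contract, the voucher, the report, the crate

The constraints fix every adjacent pair, so only one ordering works:
the invoice → the manuscript → the receipt → the sample → the letter → the contract → the voucher → the report → the crate.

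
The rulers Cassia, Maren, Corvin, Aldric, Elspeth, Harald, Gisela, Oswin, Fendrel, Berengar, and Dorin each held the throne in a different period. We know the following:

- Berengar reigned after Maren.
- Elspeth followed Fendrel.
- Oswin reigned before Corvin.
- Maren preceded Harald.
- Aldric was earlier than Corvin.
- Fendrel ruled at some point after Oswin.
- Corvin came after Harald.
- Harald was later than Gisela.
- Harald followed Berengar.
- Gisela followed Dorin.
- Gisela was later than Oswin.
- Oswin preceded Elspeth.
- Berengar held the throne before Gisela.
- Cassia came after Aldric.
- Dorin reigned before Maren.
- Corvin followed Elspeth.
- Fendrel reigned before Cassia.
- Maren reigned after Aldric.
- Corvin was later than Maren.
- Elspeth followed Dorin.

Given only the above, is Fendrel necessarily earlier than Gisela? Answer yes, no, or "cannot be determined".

cannot be determined

No chain of stated constraints runs from Fendrel to Gisela, and none runs from Gisela to Fendrel either.
So the relative order of Fendrel and Gisela is not fixed by the given facts.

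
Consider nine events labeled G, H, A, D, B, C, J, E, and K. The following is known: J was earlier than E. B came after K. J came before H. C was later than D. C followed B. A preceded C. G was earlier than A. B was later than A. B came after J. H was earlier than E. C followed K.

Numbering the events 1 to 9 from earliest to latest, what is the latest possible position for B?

8

B must come before C — 1 event forced after it.
Everything else can be placed before B in some valid order, so B can sit as late as position 9 − 1 = 8.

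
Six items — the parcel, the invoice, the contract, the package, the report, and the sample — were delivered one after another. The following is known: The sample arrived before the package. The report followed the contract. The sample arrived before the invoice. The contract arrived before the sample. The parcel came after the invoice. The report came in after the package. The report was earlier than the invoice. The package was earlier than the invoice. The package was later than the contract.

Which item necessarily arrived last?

the parcel

Every other item has a chain of constraints placing it before the parcel, so the parcel is last.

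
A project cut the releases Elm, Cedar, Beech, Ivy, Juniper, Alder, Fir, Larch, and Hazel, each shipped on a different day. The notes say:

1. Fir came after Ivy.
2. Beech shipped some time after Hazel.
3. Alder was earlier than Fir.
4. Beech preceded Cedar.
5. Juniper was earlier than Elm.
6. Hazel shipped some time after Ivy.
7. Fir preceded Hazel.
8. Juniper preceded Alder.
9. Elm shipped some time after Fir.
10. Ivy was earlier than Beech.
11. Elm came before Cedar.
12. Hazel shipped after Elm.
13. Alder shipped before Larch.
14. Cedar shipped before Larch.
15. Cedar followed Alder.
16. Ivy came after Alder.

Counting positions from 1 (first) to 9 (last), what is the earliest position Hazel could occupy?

Alder, Elm, Fir, Ivy, and Juniper must all come before Hazel — 5 forced predecessors.
Nothing else is forced ahead of Hazel, so its earliest slot is position 5 + 1 = 6.

6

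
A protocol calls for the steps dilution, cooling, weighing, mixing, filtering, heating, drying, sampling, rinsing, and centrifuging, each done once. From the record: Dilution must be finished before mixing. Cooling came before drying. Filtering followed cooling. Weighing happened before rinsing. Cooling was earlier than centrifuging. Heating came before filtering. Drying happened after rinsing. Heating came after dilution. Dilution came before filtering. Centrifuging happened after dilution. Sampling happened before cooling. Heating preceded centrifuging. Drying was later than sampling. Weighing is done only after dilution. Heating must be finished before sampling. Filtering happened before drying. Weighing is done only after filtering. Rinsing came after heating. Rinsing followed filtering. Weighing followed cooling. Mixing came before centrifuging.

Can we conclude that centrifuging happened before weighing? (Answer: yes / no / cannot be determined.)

cannot be determined

No chain of stated constraints runs from centrifuging to weighing, and none runs from weighing to centrifuging either.
So the relative order of centrifuging and weighing is not fixed by the given facts.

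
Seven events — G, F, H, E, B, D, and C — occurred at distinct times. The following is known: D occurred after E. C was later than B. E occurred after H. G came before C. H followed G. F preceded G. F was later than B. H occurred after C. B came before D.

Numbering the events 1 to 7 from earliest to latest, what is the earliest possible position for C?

4

B, F, and G must all come before C — 3 forced predecessors.
Nothing else is forced ahead of C, so its earliest slot is position 3 + 1 = 4.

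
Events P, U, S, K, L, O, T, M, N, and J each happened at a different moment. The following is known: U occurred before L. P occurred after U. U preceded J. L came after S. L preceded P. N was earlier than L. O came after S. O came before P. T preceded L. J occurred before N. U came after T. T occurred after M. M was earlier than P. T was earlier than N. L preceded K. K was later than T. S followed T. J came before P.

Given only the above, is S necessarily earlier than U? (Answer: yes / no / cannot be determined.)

No chain of stated constraints runs from S to U, and none runs from U to S either.
So the relative order of S and U is not fixed by the given facts.

cannot be determined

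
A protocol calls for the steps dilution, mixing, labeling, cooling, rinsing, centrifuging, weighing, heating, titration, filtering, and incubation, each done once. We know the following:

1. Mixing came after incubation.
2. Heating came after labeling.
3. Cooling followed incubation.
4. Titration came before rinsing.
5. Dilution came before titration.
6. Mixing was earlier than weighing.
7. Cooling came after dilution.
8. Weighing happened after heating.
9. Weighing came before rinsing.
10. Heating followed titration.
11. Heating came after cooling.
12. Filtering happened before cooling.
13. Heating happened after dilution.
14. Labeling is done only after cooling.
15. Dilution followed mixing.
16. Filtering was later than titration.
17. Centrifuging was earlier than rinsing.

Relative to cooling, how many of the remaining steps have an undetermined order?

Forced before cooling: dilution, filtering, incubation, mixing, and titration; forced after cooling: heating, labeling, rinsing, and weighing.
That leaves centrifuging with no forced order relative to cooling — 1.

1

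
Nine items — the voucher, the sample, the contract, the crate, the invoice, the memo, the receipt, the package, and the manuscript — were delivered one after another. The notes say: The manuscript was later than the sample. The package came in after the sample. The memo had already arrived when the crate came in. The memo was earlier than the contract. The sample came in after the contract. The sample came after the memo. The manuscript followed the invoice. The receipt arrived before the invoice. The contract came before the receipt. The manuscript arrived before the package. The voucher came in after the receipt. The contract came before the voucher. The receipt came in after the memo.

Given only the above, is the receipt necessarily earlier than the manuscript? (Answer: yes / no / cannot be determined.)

Chain the constraints: the receipt → the invoice → the manuscript. Each link is directly stated, so the receipt comes before the manuscript.

yes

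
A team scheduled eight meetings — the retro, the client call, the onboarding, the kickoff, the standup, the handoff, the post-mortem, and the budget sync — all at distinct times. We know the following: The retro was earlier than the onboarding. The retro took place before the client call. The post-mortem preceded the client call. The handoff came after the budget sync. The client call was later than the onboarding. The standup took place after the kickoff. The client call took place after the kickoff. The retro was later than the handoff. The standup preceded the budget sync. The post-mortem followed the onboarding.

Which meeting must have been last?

Every other meeting has a chain of constraints placing it before the client call, so the client call is last.

the client call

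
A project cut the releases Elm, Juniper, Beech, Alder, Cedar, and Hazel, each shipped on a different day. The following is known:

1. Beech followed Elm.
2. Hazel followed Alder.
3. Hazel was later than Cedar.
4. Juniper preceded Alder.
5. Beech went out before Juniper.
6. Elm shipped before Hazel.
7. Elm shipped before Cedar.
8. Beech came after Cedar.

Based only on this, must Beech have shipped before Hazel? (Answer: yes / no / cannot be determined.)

Chain the constraints: Beech → Juniper → Alder → Hazel. Each link is directly stated, so Beech comes before Hazel.

yes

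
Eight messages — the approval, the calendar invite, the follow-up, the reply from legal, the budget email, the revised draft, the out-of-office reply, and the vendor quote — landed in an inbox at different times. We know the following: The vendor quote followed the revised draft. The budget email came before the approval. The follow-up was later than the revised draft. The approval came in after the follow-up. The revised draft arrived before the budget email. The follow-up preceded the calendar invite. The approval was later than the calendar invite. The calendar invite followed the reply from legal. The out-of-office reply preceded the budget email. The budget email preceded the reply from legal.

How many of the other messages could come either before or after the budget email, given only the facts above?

2

Forced before the budget email: the out-of-office reply and the revised draft; forced after the budget email: the approval, the calendar invite, and the reply from legal.
That leaves the follow-up and the vendor quote with no forced order relative to the budget email — 2.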